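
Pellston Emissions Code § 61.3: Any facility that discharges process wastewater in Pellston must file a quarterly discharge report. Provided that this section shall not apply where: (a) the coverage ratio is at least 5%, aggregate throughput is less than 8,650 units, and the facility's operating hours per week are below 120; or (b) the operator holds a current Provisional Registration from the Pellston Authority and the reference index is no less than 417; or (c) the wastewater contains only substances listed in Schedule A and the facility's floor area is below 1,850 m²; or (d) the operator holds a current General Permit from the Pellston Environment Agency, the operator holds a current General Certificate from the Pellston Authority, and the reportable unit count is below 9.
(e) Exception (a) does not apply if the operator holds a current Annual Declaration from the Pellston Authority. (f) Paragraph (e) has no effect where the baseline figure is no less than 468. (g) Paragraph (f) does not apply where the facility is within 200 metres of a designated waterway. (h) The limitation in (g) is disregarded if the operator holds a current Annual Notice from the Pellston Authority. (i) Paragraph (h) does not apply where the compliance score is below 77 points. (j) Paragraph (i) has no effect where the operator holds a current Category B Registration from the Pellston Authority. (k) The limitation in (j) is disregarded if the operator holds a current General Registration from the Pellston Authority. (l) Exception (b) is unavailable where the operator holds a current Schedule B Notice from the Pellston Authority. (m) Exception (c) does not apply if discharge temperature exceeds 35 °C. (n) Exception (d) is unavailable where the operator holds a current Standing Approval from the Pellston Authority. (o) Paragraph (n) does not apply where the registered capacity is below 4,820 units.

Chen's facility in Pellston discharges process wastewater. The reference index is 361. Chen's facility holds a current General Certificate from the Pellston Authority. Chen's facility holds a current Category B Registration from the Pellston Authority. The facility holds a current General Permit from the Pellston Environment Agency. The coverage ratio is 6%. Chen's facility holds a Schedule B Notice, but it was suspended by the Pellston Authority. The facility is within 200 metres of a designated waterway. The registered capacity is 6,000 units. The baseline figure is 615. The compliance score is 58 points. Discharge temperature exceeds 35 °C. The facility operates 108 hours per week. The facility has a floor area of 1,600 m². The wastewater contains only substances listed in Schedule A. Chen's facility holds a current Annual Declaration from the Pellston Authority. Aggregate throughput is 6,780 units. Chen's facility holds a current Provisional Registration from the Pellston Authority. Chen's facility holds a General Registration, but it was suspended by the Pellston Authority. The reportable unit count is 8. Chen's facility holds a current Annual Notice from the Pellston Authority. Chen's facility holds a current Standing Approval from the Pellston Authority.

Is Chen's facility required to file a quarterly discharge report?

No — exception (a) applies; Chen's facility is not required to file a quarterly discharge report.

Exception (a)'s conditions are all satisfied: the coverage ratio is 6%, meeting the 5% threshold; aggregate throughput is 6,780 units, less than the 8,650 units limit; the facility's operating hours per week are 108, below the 120 limit. Applying paragraphs (e)–(k): (e) is triggered (a current Annual Declaration is held), but is displaced by (f): (f) operates against (e): the baseline figure is 615, meeting the 468 threshold. (g) operates (the facility is within 200 m of a designated waterway), but is itself disapplied by (h): (h) is engaged — a current Annual Notice is held. (i) would limit (h) — the compliance score is 58 points, below the 77 points limit — but (j) sets (i) aside: (j) operates against (i): a current Category B Registration is held. (k) is inapplicable (no current General Registration is held), so (j) stands. (a) remains available.
Exception (b) fails — the reference index is 361, short of 417.
Exception (c)'s conditions are all satisfied: the wastewater is Schedule-A-only; the facility's floor area is 1,600 m², below the 1,850 m² limit. Turning to paragraph (m): (m) operates against (c): discharge temperature exceeds 35 °C. (c) is therefore removed.
All of (d)'s requirements are met (a current General Permit is held; a current General Certificate is held; the reportable unit count is 8, below the 9 limit). But applying paragraphs (n)–(o): (n) is engaged — a current Standing Approval is held. (o) does not operate here (the registered capacity is 6,000 units, not below 4,820 units), so (n) stands. (d) is therefore removed.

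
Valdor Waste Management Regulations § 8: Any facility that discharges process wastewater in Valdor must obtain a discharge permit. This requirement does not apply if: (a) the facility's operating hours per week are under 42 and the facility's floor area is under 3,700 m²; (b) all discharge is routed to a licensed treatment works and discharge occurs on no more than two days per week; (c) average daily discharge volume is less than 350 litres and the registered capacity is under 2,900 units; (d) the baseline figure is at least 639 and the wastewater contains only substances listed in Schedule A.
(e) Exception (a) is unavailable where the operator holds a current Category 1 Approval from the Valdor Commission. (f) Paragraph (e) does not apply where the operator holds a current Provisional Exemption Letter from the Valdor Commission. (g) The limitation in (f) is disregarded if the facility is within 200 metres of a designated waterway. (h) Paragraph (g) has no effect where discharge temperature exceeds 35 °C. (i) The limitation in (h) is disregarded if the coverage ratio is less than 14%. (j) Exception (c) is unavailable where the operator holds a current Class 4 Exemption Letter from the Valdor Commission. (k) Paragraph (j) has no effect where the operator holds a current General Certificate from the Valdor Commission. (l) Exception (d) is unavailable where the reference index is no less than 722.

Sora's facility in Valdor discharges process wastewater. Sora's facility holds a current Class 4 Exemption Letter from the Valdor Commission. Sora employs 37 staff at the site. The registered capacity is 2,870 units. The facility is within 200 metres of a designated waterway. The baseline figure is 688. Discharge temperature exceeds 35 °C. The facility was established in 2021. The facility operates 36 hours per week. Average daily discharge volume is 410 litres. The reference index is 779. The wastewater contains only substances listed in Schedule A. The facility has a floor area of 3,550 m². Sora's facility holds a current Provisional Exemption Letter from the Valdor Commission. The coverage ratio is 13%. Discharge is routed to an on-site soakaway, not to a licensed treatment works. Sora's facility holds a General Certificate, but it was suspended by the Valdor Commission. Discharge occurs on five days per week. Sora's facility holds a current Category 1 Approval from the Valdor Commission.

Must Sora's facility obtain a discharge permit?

All of (a)'s requirements are met (the facility's operating hours per week are 36, under the 42 limit; the facility's floor area is 3,550 m², under the 3,700 m² limit). Turning to paragraphs (e)–(i): (e) operates against (a): a current Category 1 Approval is held. (f) is engaged (a current Provisional Exemption Letter is held), but is set aside by (g): (g) applies — the facility is within 200 m of a designated waterway. (h) operates (discharge temperature exceeds 35 °C), but is displaced by (i): (i) operates — the coverage ratio is 13%, less than the 14% limit. Exception (a) does not apply.
Exception (b) fails — discharge is not routed to a licensed treatment works.
Exception (c) fails — average daily discharge volume is 410 litres, not less than 350 litres.
Exception (d) is satisfied on its face — the baseline figure is 688, meeting the 639 threshold; the wastewater is Schedule-A-only. Turning to paragraph (l): (l) operates against (d): the reference index is 779, meeting the 722 threshold. So (d) is unavailable.
Every exception is unavailable, so the rule governs.

Yes — Sora's facility must obtain a discharge permit.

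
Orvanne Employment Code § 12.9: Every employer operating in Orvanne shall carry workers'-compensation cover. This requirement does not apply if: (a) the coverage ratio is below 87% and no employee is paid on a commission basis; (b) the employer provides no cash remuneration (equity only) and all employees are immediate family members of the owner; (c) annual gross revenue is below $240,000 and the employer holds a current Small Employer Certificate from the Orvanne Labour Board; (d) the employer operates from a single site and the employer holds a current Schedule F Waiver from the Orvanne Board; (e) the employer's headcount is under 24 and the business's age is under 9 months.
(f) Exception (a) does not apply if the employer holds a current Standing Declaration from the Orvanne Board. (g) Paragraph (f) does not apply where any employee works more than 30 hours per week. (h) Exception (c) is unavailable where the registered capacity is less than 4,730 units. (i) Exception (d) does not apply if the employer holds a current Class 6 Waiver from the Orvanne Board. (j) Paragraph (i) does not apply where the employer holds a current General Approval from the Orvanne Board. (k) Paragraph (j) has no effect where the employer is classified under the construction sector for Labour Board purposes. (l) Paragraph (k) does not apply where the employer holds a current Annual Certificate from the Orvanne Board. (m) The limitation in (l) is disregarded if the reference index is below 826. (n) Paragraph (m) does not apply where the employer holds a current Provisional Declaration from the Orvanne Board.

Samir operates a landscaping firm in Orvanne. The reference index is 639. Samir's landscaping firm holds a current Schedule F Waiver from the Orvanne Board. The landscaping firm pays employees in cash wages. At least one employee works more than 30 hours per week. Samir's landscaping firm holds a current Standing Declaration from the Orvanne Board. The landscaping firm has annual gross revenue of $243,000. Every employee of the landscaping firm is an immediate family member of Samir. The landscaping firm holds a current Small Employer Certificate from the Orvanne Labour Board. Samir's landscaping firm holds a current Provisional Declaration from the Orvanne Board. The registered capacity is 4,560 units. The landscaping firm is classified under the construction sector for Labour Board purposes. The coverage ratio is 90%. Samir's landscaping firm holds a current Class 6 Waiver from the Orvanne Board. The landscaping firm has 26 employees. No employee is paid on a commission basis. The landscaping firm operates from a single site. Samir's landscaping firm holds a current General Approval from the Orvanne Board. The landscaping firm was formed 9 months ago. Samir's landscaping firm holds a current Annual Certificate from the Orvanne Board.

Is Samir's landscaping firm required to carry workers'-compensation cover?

No — exception (d) applies; Samir's landscaping firm is not required to carry workers'-compensation cover.

Exception (a) does not apply: the coverage ratio is 90%, not below 87%.
Exception (b) requires that the employer provides no cash remuneration (equity only); but employees are paid cash wages, so (b) is unavailable.
Exception (c) requires that annual gross revenue is below $240,000; but annual gross revenue is $243,000, not below $240,000, so (c) is unavailable.
All of (d)'s requirements are met (the employer operates from a single site; a current Schedule F Waiver is held). Applying paragraphs (i)–(n): (i) is engaged (a current Class 6 Waiver is held), but yields to (j): (j) operates against (i): a current General Approval is held. (k) is engaged (the landscaping firm is classified under the construction sector), but yields to (l): (l) operates against (k): a current Annual Certificate is held. (m) would limit (l) — the reference index is 639, below the 826 limit — but (n) sets (m) aside: (n) operates against (m): a current Provisional Declaration is held. Exception (d) stands.
Exception (e) does not apply: the employer's headcount is 26, not under 24.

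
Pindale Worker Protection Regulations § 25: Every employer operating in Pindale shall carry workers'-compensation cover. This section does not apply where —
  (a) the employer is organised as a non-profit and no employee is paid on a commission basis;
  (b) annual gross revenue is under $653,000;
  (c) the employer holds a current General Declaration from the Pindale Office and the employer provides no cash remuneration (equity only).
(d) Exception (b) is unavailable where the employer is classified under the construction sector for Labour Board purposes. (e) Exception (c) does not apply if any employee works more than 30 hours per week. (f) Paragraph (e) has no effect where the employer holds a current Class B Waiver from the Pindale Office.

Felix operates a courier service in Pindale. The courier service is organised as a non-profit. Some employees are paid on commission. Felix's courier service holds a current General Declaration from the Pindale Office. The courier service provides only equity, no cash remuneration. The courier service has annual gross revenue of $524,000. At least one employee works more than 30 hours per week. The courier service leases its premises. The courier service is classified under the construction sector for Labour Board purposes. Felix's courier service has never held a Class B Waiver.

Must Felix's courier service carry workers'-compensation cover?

Yes — Felix's courier service must carry workers'-compensation cover.

Exception (a) does not apply: some employees are paid on commission.
Exception (b)'s conditions are all satisfied: annual gross revenue is $524,000, under the $653,000 limit. But: (d) operates against (b): the courier service is classified under the construction sector. (b) is therefore removed.
Exception (c) is satisfied on its face — a current General Declaration is held; remuneration is equity-only. But: (e) operates — at least one employee exceeds 30 hours/week. (f), which would lift (e), is not engaged — no current Class B Waiver is held. Exception (c) does not apply.
Every exception is unavailable, so the rule governs.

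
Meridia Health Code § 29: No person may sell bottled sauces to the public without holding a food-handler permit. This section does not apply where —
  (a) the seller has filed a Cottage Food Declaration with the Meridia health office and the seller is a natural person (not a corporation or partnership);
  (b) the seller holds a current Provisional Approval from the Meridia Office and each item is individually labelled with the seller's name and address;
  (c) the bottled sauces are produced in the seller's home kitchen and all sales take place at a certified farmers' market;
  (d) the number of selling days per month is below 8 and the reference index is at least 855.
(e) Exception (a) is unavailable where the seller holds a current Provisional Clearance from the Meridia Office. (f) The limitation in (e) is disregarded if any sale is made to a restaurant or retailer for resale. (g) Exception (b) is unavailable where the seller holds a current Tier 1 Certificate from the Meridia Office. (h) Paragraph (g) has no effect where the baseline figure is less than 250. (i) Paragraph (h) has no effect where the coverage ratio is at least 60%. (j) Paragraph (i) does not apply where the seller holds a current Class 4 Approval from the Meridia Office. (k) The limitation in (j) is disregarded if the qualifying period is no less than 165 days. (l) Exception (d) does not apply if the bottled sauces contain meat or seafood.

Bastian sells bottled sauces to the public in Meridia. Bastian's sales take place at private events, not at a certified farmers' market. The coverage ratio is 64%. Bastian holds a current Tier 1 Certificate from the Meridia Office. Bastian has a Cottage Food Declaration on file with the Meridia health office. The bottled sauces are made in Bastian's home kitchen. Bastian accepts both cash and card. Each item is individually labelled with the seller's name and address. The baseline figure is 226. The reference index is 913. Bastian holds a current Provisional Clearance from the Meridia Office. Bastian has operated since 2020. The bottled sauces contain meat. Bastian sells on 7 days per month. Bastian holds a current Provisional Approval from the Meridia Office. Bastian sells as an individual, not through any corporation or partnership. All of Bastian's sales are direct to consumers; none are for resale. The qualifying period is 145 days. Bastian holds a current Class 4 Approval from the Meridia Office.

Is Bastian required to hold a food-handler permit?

All of (a)'s requirements are met (a Cottage Food Declaration is on file; the seller is a natural person). But applying paragraphs (e)–(f): (e) operates — a current Provisional Clearance is held. (f) does not operate here (no sales are for resale), so (e) stands. So (a) is unavailable.
Exception (b)'s conditions are all satisfied: a current Provisional Approval is held; items are individually labelled. As to paragraphs (g)–(k): (g) is engaged (a current Tier 1 Certificate is held), but is itself disapplied by (h): (h) is triggered — the baseline figure is 226, less than the 250 limit. (i) applies (the coverage ratio is 64%, meeting the 60% threshold), but is displaced by (j): (j) is triggered — a current Class 4 Approval is held. (k), which would lift (j), is not engaged — the qualifying period is 145 days, short of 165 days. Exception (b) stands.
Exception (c) does not apply: sales are at private events, not a certified farmers' market.
Exception (d) is satisfied on its face — the number of selling days per month is 7, below the 8 limit; the reference index is 913, meeting the 855 threshold. But applying paragraph (l): (l) operates against (d): the bottled sauces contain meat. (d) is therefore removed.

No — exception (b) applies; Bastian is not required to hold a food-handler permit.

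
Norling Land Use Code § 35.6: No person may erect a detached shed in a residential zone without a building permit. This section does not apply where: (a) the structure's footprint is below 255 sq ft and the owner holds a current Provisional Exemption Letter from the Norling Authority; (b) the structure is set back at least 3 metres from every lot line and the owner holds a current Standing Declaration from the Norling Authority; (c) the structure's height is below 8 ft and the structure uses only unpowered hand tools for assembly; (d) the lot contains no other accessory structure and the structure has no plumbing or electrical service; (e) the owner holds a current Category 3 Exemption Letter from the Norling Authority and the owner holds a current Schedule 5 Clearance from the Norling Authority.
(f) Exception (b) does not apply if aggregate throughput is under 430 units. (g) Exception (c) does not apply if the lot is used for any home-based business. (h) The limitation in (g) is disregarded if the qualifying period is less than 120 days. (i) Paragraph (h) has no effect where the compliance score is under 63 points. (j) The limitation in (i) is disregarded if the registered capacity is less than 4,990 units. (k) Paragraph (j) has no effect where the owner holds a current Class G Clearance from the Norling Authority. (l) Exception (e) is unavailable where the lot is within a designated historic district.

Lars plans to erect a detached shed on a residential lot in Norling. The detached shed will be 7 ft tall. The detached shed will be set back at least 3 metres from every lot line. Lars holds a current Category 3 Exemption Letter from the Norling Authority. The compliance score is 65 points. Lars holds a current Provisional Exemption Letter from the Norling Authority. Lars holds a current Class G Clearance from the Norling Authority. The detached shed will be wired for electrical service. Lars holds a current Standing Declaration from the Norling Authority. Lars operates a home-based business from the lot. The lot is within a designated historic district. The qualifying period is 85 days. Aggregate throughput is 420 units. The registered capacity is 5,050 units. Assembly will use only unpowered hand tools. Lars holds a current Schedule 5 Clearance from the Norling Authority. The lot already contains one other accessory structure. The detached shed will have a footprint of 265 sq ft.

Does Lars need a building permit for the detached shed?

Exception (a) fails — the structure's footprint is 265 sq ft, not below 255 sq ft.
Exception (b): the setback is at least 3 m on every side; a current Standing Declaration is held — every condition holds. But applying paragraph (f): (f) applies — aggregate throughput is 420 units, under the 430 units limit. So (b) is unavailable.
Exception (c)'s conditions are all satisfied: the structure's height is 7 ft, below the 8 ft limit; assembly uses only hand tools. As to paragraphs (g)–(k): (g) operates (a home-based business operates on the lot), but yields to (h): (h) is engaged — the qualifying period is 85 days, less than the 120 days limit. (i) is not triggered (the compliance score is 65 points, not under 63 points), so (h) stands. (c) remains available.
Exception (d) does not apply: the lot already has another accessory structure.
Exception (e) is satisfied on its face — a current Category 3 Exemption Letter is held; a current Schedule 5 Clearance is held. But applying paragraph (l): (l) is triggered — the lot is in a historic district. Exception (e) does not apply.

No — exception (c) applies; Lars does not need a building permit.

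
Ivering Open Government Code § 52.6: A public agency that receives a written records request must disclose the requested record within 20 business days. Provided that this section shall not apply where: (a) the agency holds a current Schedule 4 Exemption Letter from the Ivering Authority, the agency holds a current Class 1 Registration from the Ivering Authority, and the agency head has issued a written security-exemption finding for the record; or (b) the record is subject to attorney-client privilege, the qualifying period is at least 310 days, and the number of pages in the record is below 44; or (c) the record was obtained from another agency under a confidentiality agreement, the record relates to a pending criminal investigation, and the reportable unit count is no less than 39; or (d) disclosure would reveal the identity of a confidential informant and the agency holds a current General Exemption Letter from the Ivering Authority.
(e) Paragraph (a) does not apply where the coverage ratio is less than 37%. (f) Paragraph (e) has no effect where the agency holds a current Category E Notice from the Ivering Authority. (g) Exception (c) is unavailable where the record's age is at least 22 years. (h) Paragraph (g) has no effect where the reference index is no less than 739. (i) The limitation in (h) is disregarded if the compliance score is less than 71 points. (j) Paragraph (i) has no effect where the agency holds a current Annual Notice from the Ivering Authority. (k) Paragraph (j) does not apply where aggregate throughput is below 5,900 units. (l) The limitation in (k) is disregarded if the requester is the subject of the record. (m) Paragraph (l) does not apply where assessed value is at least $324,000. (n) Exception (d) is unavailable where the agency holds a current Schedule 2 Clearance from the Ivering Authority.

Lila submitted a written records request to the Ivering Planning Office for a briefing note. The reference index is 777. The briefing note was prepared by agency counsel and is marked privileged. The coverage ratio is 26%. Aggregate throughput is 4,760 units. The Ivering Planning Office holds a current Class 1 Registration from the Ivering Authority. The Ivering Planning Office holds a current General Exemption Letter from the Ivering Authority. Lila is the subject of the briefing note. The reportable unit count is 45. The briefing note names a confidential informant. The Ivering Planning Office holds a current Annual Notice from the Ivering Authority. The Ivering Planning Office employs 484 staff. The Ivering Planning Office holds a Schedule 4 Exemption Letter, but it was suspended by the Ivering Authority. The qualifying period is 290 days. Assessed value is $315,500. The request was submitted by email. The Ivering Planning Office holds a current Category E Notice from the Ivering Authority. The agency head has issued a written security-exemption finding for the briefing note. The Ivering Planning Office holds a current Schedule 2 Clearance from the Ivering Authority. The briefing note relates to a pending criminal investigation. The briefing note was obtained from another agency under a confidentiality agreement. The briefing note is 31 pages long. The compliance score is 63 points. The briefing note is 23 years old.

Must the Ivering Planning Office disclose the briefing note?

No — exception (c) applies; the Ivering Planning Office is not required to disclose the briefing note.

Exception (a) does not apply: no current Schedule 4 Exemption Letter is held.
Exception (b) fails — the qualifying period is 290 days, short of 310 days.
Exception (c): the briefing note was obtained under a confidentiality agreement; the briefing note relates to a pending investigation; the reportable unit count is 45, meeting the 39 threshold — every condition holds. Applying paragraphs (g)–(m): (g) would limit (c) — the record's age is 23 years, meeting the 22 years threshold — but (h) sets (g) aside: (h) operates against (g): the reference index is 777, meeting the 739 threshold. (i) applies (the compliance score is 63 points, less than the 71 points limit), but yields to (j): (j) is engaged — a current Annual Notice is held. (k) would limit (j) — aggregate throughput is 4,760 units, below the 5,900 units limit — but (l) sets (k) aside: (l) is triggered — Lila is the subject of the briefing note. (m), which would lift (l), does not operate here — assessed value is $315,500, short of $324,000. So (c) applies.
Exception (d): the briefing note names a confidential informant; a current General Exemption Letter is held — every condition holds. But: (n) is triggered — a current Schedule 2 Clearance is held. Exception (d) does not apply.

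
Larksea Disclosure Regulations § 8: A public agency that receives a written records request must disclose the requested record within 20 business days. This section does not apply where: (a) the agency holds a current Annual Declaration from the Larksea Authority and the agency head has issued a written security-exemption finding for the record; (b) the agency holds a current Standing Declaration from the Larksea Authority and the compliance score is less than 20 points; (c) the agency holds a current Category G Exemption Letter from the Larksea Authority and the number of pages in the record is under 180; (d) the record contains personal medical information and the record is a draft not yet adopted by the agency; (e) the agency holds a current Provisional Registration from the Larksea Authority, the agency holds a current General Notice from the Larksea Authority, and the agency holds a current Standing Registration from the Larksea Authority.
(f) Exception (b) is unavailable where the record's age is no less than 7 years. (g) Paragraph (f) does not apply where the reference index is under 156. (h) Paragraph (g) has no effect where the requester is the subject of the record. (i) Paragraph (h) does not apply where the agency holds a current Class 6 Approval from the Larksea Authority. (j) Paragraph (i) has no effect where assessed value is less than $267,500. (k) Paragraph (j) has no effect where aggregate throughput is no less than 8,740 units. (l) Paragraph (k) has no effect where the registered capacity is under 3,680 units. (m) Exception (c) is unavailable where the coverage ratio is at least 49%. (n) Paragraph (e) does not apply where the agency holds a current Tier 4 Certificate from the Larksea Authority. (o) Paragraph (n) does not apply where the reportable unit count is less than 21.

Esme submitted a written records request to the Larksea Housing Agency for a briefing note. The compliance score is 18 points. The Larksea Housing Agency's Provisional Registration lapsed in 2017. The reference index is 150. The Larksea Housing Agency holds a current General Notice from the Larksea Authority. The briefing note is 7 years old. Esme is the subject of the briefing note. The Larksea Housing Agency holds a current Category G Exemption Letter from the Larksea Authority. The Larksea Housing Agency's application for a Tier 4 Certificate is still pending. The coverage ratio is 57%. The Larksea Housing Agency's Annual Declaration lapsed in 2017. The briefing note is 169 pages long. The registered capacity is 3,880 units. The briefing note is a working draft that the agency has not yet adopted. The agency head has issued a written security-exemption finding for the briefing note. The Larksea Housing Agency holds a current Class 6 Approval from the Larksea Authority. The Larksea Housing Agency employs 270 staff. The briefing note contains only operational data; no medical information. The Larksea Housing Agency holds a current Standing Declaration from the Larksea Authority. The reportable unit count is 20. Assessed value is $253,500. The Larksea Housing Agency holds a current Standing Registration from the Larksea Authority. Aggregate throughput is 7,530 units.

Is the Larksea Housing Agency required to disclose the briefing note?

Yes — the Larksea Housing Agency must disclose the briefing note.

Exception (a) requires that the agency holds a current Annual Declaration from the Larksea Authority; but no current Annual Declaration is held, so (a) is unavailable.
Exception (b): a current Standing Declaration is held; the compliance score is 18 points, less than the 20 points limit — every condition holds. But: (f) is triggered — the record's age is 7 years, meeting the 7 years threshold. (g) would limit (f) — the reference index is 150, under the 156 limit — but (h) sets (g) aside: (h) is triggered — Esme is the subject of the briefing note. (i) would limit (h) — a current Class 6 Approval is held — but (j) sets (i) aside: (j) operates against (i): assessed value is $253,500, less than the $267,500 limit. (k), which would lift (j), is not triggered — aggregate throughput is 7,530 units, short of 8,740 units. (b) is therefore removed.
Exception (c): a current Category G Exemption Letter is held; the number of pages in the record is 169, under the 180 limit — every condition holds. However, paragraph (m) must be considered: (m) is triggered — the coverage ratio is 57%, meeting the 49% threshold. So (c) is unavailable.
Exception (d) fails — the briefing note contains only operational data.
Exception (e) requires that the agency holds a current Provisional Registration from the Larksea Authority; but the Provisional Registration is not current, so (e) is unavailable.
No exception displaces § 8.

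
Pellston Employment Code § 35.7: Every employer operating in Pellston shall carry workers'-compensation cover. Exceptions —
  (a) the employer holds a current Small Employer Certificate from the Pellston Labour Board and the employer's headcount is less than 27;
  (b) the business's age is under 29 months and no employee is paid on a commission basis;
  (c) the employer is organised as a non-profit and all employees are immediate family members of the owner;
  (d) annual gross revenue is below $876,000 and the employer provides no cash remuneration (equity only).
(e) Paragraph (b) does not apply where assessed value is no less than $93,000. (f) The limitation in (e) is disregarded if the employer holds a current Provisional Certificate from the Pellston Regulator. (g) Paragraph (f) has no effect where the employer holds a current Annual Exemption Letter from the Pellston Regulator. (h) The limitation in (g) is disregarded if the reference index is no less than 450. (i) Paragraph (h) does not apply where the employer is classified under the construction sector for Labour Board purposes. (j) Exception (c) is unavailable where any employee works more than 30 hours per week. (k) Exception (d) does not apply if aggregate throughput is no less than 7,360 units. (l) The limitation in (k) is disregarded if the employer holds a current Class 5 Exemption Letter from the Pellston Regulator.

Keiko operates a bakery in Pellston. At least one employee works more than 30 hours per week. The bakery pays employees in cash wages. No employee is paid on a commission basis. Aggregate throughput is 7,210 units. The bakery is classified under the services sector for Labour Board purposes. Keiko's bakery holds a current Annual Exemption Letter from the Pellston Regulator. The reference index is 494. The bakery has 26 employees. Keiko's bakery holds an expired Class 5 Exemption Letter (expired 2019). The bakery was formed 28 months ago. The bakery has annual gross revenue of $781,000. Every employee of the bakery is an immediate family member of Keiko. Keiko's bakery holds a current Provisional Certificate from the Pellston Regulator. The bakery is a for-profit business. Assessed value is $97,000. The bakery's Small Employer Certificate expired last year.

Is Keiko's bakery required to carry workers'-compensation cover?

No — exception (b) applies; Keiko's bakery is not required to carry workers'-compensation cover.

Exception (a) fails — the Small Employer Certificate has expired.
All of (b)'s requirements are met (the business's age is 28 months, under the 29 months limit; no employee is paid on commission). Under paragraphs (e)–(i): (e) would limit (b) — assessed value is $97,000, meeting the $93,000 threshold — but (f) sets (e) aside: (f) operates — a current Provisional Certificate is held. (g) would limit (f) — a current Annual Exemption Letter is held — but (h) sets (g) aside: (h) operates against (g): the reference index is 494, meeting the 450 threshold. (i) does not operate here (the bakery is classified under the services sector), so (h) stands. So (b) applies.
Exception (c) fails — the employer is for-profit.
Exception (d) requires that the employer provides no cash remuneration (equity only); but employees are paid cash wages, so (d) is unavailable.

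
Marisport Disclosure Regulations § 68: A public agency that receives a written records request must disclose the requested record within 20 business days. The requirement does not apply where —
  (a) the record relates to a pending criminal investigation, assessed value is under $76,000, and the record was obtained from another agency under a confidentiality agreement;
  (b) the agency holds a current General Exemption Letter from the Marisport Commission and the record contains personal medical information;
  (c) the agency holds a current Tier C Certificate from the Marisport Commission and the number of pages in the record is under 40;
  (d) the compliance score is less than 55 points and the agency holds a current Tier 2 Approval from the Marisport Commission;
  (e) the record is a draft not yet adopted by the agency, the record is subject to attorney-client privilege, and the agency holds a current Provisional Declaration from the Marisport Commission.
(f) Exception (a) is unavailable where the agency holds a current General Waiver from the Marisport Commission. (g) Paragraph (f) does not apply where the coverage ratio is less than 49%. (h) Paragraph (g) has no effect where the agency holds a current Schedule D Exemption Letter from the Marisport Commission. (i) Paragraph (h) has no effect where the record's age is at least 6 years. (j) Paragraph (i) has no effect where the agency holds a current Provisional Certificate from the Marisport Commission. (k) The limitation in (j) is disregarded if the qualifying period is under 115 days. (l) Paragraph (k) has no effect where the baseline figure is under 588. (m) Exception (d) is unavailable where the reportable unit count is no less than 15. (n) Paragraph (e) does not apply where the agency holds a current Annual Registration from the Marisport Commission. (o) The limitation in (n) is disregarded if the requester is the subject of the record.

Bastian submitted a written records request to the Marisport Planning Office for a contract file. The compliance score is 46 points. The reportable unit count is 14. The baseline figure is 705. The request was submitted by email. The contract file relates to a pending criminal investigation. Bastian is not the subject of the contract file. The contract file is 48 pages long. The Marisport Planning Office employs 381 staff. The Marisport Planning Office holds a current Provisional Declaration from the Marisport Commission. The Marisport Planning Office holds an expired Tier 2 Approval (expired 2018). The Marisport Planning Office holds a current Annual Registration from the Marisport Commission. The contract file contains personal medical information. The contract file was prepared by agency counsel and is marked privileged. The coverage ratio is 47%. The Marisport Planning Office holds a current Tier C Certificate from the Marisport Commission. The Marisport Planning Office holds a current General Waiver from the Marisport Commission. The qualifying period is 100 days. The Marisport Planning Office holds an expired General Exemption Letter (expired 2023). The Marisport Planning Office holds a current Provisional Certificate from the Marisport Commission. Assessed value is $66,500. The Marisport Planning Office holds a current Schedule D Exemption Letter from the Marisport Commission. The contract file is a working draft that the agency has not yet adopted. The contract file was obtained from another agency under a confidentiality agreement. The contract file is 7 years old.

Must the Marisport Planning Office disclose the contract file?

No — exception (a) applies; the Marisport Planning Office is not required to disclose the contract file.

Exception (a) is satisfied on its face — the contract file relates to a pending investigation; assessed value is $66,500, under the $76,000 limit; the contract file was obtained under a confidentiality agreement. Applying paragraphs (f)–(l): (f) would limit (a) — a current General Waiver is held — but (g) sets (f) aside: (g) operates against (f): the coverage ratio is 47%, less than the 49% limit. (h) would limit (g) — a current Schedule D Exemption Letter is held — but (i) sets (h) aside: (i) applies — the record's age is 7 years, meeting the 6 years threshold. (j) would limit (i) — a current Provisional Certificate is held — but (k) sets (j) aside: (k) is engaged — the qualifying period is 100 days, under the 115 days limit. (l), which would lift (k), is inapplicable — the baseline figure is 705, not under 588. Exception (a) stands.
Exception (b) fails — the General Exemption Letter is not current.
Exception (c) requires that the number of pages in the record is under 40; but the number of pages in the record is 48, not under 40, so (c) is unavailable.
Exception (d) requires that the agency holds a current Tier 2 Approval from the Marisport Commission; but no current Tier 2 Approval is held, so (d) is unavailable.
Exception (e)'s conditions are all satisfied: the contract file is an unadopted draft; the contract file is privileged; a current Provisional Declaration is held. But applying paragraphs (n)–(o): (n) applies — a current Annual Registration is held. (o), which would lift (n), is not triggered — Bastian is not the subject of the contract file. (e) is therefore removed.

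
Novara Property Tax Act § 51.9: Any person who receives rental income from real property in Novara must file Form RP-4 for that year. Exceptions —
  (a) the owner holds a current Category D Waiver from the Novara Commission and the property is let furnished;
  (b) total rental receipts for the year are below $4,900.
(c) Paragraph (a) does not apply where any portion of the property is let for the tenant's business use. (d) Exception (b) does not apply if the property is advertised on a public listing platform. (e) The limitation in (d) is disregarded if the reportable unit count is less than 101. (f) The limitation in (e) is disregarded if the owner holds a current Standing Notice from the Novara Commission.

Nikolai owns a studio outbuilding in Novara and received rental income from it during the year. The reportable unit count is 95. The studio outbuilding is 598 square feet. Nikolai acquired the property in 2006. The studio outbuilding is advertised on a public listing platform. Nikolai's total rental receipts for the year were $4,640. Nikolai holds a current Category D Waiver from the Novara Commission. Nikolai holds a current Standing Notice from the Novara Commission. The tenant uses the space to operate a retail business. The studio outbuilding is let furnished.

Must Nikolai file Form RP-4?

Exception (a) is satisfied on its face — a current Category D Waiver is held; the property is let furnished. However, paragraph (c) must be considered: (c) is triggered — the space is let for business use. Exception (a) does not apply.
Exception (b): total rental receipts for the year are $4,640, below the $4,900 limit — every condition holds. However, paragraphs (d)–(f) must be considered: (d) operates against (b): the property is publicly advertised. (e) would limit (d) — the reportable unit count is 95, less than the 101 limit — but (f) sets (e) aside: (f) operates against (e): a current Standing Notice is held. So (b) is unavailable.
No exception applies. The general rule governs.

Yes — Nikolai must file Form RP-4.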